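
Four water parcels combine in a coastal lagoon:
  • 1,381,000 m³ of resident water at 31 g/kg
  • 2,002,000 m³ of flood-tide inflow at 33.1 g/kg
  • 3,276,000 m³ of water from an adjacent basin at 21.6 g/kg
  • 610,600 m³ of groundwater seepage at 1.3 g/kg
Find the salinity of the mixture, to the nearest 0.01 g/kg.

By conservation of dissolved salt,
salt = 1,381,000×31 + 2,002,000×33.1 + 3,276,000×21.6 + 610,600×1.3 = 42,811,000 + 66,266,200 + 70,761,600 + 793,780 = 180,632,580
volume = 1,381,000 + 2,002,000 + 3,276,000 + 610,600 = 7,269,600 m³
S = 180,632,580 / 7,269,600 = 24.8477 g/kg

24.85 g/kg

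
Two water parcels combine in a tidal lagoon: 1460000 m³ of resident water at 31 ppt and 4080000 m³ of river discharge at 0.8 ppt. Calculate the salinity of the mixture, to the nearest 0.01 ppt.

8.76 ppt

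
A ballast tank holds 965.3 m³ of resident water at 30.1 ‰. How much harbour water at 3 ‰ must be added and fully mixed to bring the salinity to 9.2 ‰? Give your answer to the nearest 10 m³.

3250 m³

Salt balance: 965.3×30.1 + V×3 = (965.3+V)×9.2
29,055.53 + 3V = 8,880.76 + 9.2V
20,174.77 = 6.2V
V = 3,254 m³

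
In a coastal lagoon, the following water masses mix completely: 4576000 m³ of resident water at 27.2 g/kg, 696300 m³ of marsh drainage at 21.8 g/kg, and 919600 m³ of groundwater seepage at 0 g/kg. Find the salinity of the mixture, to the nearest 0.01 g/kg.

22.55 g/kg

Total salt / total volume:
salt = 4,576,000×27.2 + 696,300×21.8 + 919,600×0 = 124,467,200 + 15,179,340 + 0 = 139,646,540
volume = 4,576,000 + 696,300 + 919,600 = 6,191,900 m³
S = 139,646,540 / 6,191,900 = 22.5531 g/kg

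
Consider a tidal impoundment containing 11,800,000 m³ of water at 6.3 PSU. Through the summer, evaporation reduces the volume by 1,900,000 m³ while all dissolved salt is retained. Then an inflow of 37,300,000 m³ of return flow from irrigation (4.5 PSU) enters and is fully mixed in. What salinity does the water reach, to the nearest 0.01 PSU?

After evaporation: salt = 11,800,000×6.3 = 74,340,000; volume = 11,800,000 − 1,900,000 = 9,900,000 m³
After mixing: salt = 74,340,000 + 37,300,000×4.5 = 242,190,000; volume = 9,900,000 + 37,300,000 = 47,200,000 m³
S = 242,190,000 / 47,200,000 = 5.1311 PSU

5.13 PSU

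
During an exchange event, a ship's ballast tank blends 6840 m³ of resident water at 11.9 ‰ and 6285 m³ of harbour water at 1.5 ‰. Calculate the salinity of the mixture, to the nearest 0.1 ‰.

Salt balance:
salt = 6,840×11.9 + 6,285×1.5 = 81,396 + 9,427.5 = 90,823.5
volume = 6,840 + 6,285 = 13,125 m³
S = 90,823.5 / 13,125 = 6.92 ‰

6.9 ‰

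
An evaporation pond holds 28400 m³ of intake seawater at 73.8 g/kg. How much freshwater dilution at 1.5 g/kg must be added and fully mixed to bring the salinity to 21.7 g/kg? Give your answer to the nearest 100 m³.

Salt balance: 28,400×73.8 + V×1.5 = (28,400+V)×21.7
2,095,920 + 1.5V = 616,280 + 21.7V
1,479,640 = 20.2V
V = 73,249.5 m³

73200 m³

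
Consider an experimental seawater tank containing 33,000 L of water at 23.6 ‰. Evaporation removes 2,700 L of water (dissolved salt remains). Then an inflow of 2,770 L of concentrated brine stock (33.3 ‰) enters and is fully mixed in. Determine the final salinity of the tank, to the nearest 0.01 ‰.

After evaporation: salt = 33,000×23.6 = 778,800; volume = 33,000 − 2,700 = 30,300 L
After mixing: salt = 778,800 + 2,770×33.3 = 871,041; volume = 30,300 + 2,770 = 33,070 L
S = 871,041 / 33,070 = 26.3393 ‰

26.34 ‰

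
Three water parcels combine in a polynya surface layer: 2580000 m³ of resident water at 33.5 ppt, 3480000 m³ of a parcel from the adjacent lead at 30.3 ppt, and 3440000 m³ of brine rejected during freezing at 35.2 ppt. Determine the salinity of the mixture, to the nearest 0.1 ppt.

32.9 ppt

Conserving salt mass:
salt = 2,580,000×33.5 + 3,480,000×30.3 + 3,440,000×35.2 = 86,430,000 + 105,444,000 + 121,088,000 = 312,962,000
volume = 2,580,000 + 3,480,000 + 3,440,000 = 9,500,000 m³
S = 312,962,000 / 9,500,000 = 32.943 ppt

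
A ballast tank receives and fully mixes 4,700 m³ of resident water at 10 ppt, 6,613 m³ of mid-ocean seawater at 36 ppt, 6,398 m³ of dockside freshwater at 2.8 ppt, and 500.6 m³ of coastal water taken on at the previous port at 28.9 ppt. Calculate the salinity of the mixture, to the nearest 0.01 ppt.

Weighted by volume,
salt = 4,700×10 + 6,613×36 + 6,398×2.8 + 500.6×28.9 = 47,000 + 238,068 + 17,914.4 + 14,467.34 = 317,449.74
volume = 4,700 + 6,613 + 6,398 + 500.6 = 18,211.6 m³
S = 317,449.74 / 18,211.6 = 17.4312 ppt

17.43 ppt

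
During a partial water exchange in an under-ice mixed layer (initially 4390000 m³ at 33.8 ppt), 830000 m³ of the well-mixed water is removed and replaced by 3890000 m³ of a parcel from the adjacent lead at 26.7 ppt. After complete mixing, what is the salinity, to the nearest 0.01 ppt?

Remaining after removal: 3,560,000 m³ at 33.8 ppt (salt = 120,328,000)
After addition: salt = 120,328,000 + 3,890,000×26.7 = 224,191,000; volume = 7,450,000 m³
S = 224,191,000 / 7,450,000 = 30.0928 ppt

30.09 ppt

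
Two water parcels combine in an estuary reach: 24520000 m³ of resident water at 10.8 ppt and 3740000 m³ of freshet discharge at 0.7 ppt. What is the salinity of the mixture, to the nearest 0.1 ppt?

Salt balance:
salt = 24,520,000×10.8 + 3,740,000×0.7 = 264,816,000 + 2,618,000 = 267,434,000
volume = 24,520,000 + 3,740,000 = 28,260,000 m³
S = 267,434,000 / 28,260,000 = 9.463 ppt

9.5 ppt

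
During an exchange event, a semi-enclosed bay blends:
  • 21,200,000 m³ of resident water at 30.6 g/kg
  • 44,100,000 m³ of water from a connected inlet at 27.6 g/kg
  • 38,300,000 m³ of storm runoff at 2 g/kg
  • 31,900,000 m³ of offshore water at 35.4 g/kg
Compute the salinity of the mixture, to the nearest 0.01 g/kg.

Weighted by volume,
salt = 21,200,000×30.6 + 44,100,000×27.6 + 38,300,000×2 + 31,900,000×35.4 = 648,720,000 + 1,217,160,000 + 76,600,000 + 1,129,260,000 = 3,071,740,000
volume = 21,200,000 + 44,100,000 + 38,300,000 + 31,900,000 = 135,500,000 m³
S = 3,071,740,000 / 135,500,000 = 22.6697 g/kg

22.67 g/kg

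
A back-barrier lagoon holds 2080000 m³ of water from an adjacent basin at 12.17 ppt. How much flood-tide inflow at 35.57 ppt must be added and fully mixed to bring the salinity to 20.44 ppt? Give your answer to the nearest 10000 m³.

1140000 m³

Salt balance: 2,080,000×12.17 + V×35.57 = (2,080,000+V)×20.44
25,313,600 + 35.57V = 42,515,200 + 20.44V
17,201,600 = 15.13V
V = 1,136,920.03 m³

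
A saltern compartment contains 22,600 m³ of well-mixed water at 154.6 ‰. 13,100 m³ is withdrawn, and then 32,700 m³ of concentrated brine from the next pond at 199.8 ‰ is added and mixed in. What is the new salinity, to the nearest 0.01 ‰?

Remaining after removal: 9,500 m³ at 154.6 ‰ (salt = 1,468,700)
After addition: salt = 1,468,700 + 32,700×199.8 = 8,002,160; volume = 42,200 m³
S = 8,002,160 / 42,200 = 189.6246 ‰

189.62 ‰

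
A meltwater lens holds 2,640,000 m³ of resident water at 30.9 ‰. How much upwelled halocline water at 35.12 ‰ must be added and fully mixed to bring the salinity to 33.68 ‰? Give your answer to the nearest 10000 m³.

5100000 m³

Salt balance: 2,640,000×30.9 + V×35.12 = (2,640,000+V)×33.68
81,576,000 + 35.12V = 88,915,200 + 33.68V
7,339,200 = 1.44V
V = 5,096,666.67 m³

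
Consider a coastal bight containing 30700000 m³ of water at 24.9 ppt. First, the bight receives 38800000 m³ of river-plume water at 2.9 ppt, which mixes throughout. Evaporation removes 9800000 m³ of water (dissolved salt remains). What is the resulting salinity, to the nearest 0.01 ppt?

14.69 ppt

After mixing: salt = 30,700,000×24.9 + 38,800,000×2.9 = 876,950,000; volume = 69,500,000 m³
After evaporation: salt unchanged = 876,950,000; volume = 69,500,000 − 9,800,000 = 59,700,000 m³
S = 876,950,000 / 59,700,000 = 14.6893 ppt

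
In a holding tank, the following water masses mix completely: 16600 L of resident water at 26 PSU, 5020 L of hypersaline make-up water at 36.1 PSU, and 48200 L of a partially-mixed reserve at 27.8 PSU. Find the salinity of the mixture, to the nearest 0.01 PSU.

27.97 PSU

Salt balance:
salt = 16,600×26 + 5,020×36.1 + 48,200×27.8 = 431,600 + 181,222 + 1,339,960 = 1,952,782
volume = 16,600 + 5,020 + 48,200 = 69,820 L
S = 1,952,782 / 69,820 = 27.9688 PSU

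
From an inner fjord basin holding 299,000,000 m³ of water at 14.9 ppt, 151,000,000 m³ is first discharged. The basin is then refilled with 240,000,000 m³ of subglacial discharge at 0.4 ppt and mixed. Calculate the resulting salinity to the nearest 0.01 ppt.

5.93 ppt

Remaining after removal: 148,000,000 m³ at 14.9 ppt (salt = 2,205,200,000)
After addition: salt = 2,205,200,000 + 240,000,000×0.4 = 2,301,200,000; volume = 388,000,000 m³
S = 2,301,200,000 / 388,000,000 = 5.9309 ppt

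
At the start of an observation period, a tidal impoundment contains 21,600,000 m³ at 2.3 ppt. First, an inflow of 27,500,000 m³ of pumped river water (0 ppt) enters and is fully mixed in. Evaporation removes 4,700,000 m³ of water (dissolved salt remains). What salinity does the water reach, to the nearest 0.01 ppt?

1.12 ppt

After mixing: salt = 21,600,000×2.3 + 27,500,000×0 = 49,680,000; volume = 49,100,000 m³
After evaporation: salt unchanged = 49,680,000; volume = 49,100,000 − 4,700,000 = 44,400,000 m³
S = 49,680,000 / 44,400,000 = 1.1189 ppt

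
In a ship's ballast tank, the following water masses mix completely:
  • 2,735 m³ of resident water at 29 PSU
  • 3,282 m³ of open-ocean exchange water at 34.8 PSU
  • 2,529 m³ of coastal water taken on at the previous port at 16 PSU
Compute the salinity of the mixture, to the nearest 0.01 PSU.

27.38 PSU

Total salt / total volume:
salt = 2,735×29 + 3,282×34.8 + 2,529×16 = 79,315 + 114,213.6 + 40,464 = 233,992.6
volume = 2,735 + 3,282 + 2,529 = 8,546 m³
S = 233,992.6 / 8,546 = 27.3804 PSU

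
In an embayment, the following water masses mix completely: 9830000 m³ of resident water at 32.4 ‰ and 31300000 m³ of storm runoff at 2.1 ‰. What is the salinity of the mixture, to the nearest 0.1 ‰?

Conserving salt mass:
salt = 9,830,000×32.4 + 31,300,000×2.1 = 318,492,000 + 65,730,000 = 384,222,000
volume = 9,830,000 + 31,300,000 = 41,130,000 m³
S = 384,222,000 / 41,130,000 = 9.342 ‰

9.3 ‰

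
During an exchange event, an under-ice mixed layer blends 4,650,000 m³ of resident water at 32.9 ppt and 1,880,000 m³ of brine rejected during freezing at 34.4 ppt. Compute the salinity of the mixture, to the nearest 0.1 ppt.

Total salt / total volume:
salt = 4,650,000×32.9 + 1,880,000×34.4 = 152,985,000 + 64,672,000 = 217,657,000
volume = 4,650,000 + 1,880,000 = 6,530,000 m³
S = 217,657,000 / 6,530,000 = 33.332 ppt

33.3 ppt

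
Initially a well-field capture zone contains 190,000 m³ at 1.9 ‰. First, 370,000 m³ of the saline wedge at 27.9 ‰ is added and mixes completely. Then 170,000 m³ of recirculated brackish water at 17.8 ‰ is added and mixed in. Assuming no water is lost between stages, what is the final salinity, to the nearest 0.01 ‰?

18.78 ‰

Weighted by volume,
Initial salt = 190,000×1.9 = 361,000
After stage 1: salt = 361,000 + 370,000×27.9 = 10,684,000; volume = 560,000 m³; S = 19.079 ‰
After stage 2: salt = 10,684,000 + 170,000×17.8 = 13,710,000; volume = 730,000 m³
S = 13,710,000 / 730,000 = 18.7808 ‰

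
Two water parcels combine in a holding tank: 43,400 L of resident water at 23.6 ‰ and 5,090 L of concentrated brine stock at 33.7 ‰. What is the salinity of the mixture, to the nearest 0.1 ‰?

By conservation of dissolved salt,
salt = 43,400×23.6 + 5,090×33.7 = 1,024,240 + 171,533 = 1,195,773
volume = 43,400 + 5,090 = 48,490 L
S = 1,195,773 / 48,490 = 24.66 ‰

24.7 ‰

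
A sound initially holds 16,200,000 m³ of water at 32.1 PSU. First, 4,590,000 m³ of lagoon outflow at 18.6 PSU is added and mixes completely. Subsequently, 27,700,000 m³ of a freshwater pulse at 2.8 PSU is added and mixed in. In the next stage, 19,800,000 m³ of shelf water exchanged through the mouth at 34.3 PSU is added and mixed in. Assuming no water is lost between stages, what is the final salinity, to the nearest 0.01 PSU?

19.95 PSU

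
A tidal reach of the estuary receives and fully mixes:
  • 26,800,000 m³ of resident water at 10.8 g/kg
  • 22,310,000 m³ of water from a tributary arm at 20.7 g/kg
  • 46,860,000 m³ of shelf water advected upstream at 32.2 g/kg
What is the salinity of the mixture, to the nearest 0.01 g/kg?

23.55 g/kg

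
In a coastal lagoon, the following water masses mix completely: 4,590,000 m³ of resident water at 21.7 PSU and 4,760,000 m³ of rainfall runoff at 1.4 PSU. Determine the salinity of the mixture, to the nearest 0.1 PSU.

11.4 PSU

Conserving salt mass:
salt = 4,590,000×21.7 + 4,760,000×1.4 = 99,603,000 + 6,664,000 = 106,267,000
volume = 4,590,000 + 4,760,000 = 9,350,000 m³
S = 106,267,000 / 9,350,000 = 11.365 PSU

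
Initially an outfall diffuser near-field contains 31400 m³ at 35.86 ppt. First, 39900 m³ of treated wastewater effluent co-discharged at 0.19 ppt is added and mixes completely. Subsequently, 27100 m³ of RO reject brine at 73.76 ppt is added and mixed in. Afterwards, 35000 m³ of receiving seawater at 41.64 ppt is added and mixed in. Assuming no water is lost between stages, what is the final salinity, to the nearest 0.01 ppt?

34.41 ppt

Salt balance:
Initial salt = 31,400×35.86 = 1,126,004
After stage 1: salt = 1,126,004 + 39,900×0.19 = 1,133,585; volume = 71,300 m³; S = 15.899 ppt
After stage 2: salt = 1,133,585 + 27,100×73.76 = 3,132,481; volume = 98,400 m³; S = 31.834 ppt
After stage 3: salt = 3,132,481 + 35,000×41.64 = 4,589,881; volume = 133,400 m³
S = 4,589,881 / 133,400 = 34.4069 ppt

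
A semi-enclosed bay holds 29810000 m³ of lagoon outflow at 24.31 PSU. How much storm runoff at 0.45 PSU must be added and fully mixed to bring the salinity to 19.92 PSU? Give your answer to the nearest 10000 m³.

6720000 m³

Salt balance: 29,810,000×24.31 + V×0.45 = (29,810,000+V)×19.92
724,681,100 + 0.45V = 593,815,200 + 19.92V
130,865,900 = 19.47V
V = 6,721,412.43 m³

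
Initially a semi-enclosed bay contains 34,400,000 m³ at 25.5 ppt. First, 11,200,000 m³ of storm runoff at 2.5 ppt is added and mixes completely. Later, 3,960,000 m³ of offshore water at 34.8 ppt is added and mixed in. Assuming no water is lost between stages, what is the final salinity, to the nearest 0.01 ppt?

Mass of salt is conserved:
Initial salt = 34,400,000×25.5 = 877,200,000
After stage 1: salt = 877,200,000 + 11,200,000×2.5 = 905,200,000; volume = 45,600,000 m³; S = 19.851 ppt
After stage 2: salt = 905,200,000 + 3,960,000×34.8 = 1,043,008,000; volume = 49,560,000 m³
S = 1,043,008,000 / 49,560,000 = 21.0454 ppt

21.05 ppt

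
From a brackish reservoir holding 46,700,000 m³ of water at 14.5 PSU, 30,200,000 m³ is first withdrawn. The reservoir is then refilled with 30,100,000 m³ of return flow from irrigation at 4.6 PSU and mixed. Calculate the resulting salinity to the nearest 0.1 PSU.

8.1 PSU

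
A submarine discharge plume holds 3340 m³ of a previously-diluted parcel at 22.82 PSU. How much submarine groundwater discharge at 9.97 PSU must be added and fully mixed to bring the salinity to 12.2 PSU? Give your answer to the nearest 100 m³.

Salt balance: 3,340×22.82 + V×9.97 = (3,340+V)×12.2
76,218.8 + 9.97V = 40,748 + 12.2V
35,470.8 = 2.23V
V = 15,906.19 m³

15900 m³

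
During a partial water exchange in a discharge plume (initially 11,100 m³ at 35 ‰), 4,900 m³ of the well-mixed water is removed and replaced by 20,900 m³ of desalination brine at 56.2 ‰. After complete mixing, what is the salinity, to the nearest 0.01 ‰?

51.35 ‰

Remaining after removal: 6,200 m³ at 35 ‰ (salt = 217,000)
After addition: salt = 217,000 + 20,900×56.2 = 1,391,580; volume = 27,100 m³
S = 1,391,580 / 27,100 = 51.3498 ‰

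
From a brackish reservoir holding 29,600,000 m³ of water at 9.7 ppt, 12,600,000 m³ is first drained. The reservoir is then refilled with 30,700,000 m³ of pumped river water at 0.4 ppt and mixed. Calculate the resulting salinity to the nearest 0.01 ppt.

3.71 ppt

Remaining after removal: 17,000,000 m³ at 9.7 ppt (salt = 164,900,000)
After addition: salt = 164,900,000 + 30,700,000×0.4 = 177,180,000; volume = 47,700,000 m³
S = 177,180,000 / 47,700,000 = 3.7145 ppt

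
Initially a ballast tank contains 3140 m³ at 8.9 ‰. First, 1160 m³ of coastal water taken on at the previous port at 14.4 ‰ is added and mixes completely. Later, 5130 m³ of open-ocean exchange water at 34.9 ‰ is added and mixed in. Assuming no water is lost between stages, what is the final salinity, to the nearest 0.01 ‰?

23.72 ‰

Mass of salt is conserved:
Initial salt = 3,140×8.9 = 27,946
After stage 1: salt = 27,946 + 1,160×14.4 = 44,650; volume = 4,300 m³; S = 10.384 ‰
After stage 2: salt = 44,650 + 5,130×34.9 = 223,687; volume = 9,430 m³
S = 223,687 / 9,430 = 23.7208 ‰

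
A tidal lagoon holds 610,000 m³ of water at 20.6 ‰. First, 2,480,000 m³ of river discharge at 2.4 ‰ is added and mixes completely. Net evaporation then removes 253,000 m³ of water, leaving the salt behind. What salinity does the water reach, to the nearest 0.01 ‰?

After mixing: salt = 610,000×20.6 + 2,480,000×2.4 = 18,518,000; volume = 3,090,000 m³
After evaporation: salt unchanged = 18,518,000; volume = 3,090,000 − 253,000 = 2,837,000 m³
S = 18,518,000 / 2,837,000 = 6.5273 ‰

6.53 ‰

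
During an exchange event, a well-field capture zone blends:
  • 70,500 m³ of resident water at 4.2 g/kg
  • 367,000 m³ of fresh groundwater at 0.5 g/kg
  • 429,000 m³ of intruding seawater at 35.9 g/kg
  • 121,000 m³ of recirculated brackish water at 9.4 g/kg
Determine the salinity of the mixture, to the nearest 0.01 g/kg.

17.23 g/kg

Weighted by volume,
salt = 70,500×4.2 + 367,000×0.5 + 429,000×35.9 + 121,000×9.4 = 296,100 + 183,500 + 15,401,100 + 1,137,400 = 17,018,100
volume = 70,500 + 367,000 + 429,000 + 121,000 = 987,500 m³
S = 17,018,100 / 987,500 = 17.2335 g/kg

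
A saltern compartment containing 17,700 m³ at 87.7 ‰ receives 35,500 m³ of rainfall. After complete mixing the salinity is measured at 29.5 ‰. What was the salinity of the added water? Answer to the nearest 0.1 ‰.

Salt balance: 17,700×87.7 + 35,500×S = 53,200×29.5
1,552,290 + 35,500·S = 1,569,400
S = (1,569,400 − 1,552,290) / 35,500 = 0.482 ‰

0.5 ‰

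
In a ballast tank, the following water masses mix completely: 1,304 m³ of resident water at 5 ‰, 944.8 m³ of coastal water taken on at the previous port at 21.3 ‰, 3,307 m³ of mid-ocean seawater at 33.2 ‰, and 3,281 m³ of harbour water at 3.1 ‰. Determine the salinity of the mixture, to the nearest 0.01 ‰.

Mass of salt is conserved:
salt = 1,304×5 + 944.8×21.3 + 3,307×33.2 + 3,281×3.1 = 6,520 + 20,124.24 + 109,792.4 + 10,171.1 = 146,607.74
volume = 1,304 + 944.8 + 3,307 + 3,281 = 8,836.8 m³
S = 146,607.74 / 8,836.8 = 16.5906 ‰

16.59 ‰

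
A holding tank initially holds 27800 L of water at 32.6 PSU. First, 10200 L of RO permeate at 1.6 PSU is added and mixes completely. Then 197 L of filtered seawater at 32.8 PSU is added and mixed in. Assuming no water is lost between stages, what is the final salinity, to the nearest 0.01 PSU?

24.32 PSU

Conserving salt mass:
Initial salt = 27,800×32.6 = 906,280
After stage 1: salt = 906,280 + 10,200×1.6 = 922,600; volume = 38,000 L; S = 24.279 PSU
After stage 2: salt = 922,600 + 197×32.8 = 929,061.6; volume = 38,197 L
S = 929,061.6 / 38,197 = 24.3229 PSU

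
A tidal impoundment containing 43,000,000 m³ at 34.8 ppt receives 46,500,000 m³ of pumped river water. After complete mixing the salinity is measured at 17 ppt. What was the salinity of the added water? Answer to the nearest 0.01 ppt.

Salt balance: 43,000,000×34.8 + 46,500,000×S = 89,500,000×17
1,496,400,000 + 46,500,000·S = 1,521,500,000
S = (1,521,500,000 − 1,496,400,000) / 46,500,000 = 0.5398 ppt

0.54 ppt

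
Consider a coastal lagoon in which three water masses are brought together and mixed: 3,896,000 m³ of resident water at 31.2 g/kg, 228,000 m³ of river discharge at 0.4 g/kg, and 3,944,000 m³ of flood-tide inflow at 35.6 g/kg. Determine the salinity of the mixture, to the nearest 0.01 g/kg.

Weighted by volume,
salt = 3,896,000×31.2 + 228,000×0.4 + 3,944,000×35.6 = 121,555,200 + 91,200 + 140,406,400 = 262,052,800
volume = 3,896,000 + 228,000 + 3,944,000 = 8,068,000 m³
S = 262,052,800 / 8,068,000 = 32.4805 g/kg

32.48 g/kg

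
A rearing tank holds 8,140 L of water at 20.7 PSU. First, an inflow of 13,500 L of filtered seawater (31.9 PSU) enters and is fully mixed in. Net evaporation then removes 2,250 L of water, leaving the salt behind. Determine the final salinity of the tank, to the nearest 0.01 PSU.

30.90 PSU

After mixing: salt = 8,140×20.7 + 13,500×31.9 = 599,148; volume = 21,640 L
After evaporation: salt unchanged = 599,148; volume = 21,640 − 2,250 = 19,390 L
S = 599,148 / 19,390 = 30.8998 PSU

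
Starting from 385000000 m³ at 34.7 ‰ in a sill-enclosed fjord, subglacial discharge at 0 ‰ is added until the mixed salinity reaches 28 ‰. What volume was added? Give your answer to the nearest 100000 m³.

92100000 m³

Salt balance: 385,000,000×34.7 + V×0 = (385,000,000+V)×28
13,359,500,000 + 0V = 10,780,000,000 + 28V
2,579,500,000 = 28V
V = 92,125,000 m³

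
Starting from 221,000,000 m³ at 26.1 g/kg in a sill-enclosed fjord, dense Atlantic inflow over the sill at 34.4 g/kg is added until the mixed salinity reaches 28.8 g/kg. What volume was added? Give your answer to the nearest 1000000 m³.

107000000 m³

Salt balance: 221,000,000×26.1 + V×34.4 = (221,000,000+V)×28.8
5,768,100,000 + 34.4V = 6,364,800,000 + 28.8V
596,700,000 = 5.6V
V = 106,553,571.43 m³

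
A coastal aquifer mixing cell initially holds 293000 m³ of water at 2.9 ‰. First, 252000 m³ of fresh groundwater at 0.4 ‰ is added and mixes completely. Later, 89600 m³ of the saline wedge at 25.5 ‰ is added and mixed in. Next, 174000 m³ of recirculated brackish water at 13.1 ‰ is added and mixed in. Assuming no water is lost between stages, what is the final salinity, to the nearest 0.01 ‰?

Salt balance:
Initial salt = 293,000×2.9 = 849,700
After stage 1: salt = 849,700 + 252,000×0.4 = 950,500; volume = 545,000 m³; S = 1.744 ‰
After stage 2: salt = 950,500 + 89,600×25.5 = 3,235,300; volume = 634,600 m³; S = 5.098 ‰
After stage 3: salt = 3,235,300 + 174,000×13.1 = 5,514,700; volume = 808,600 m³
S = 5,514,700 / 808,600 = 6.8201 ‰

6.82 ‰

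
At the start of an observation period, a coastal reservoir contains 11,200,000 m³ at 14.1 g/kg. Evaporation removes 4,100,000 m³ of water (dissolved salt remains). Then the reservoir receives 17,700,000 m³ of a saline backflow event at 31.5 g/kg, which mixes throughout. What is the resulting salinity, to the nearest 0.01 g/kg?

28.85 g/kg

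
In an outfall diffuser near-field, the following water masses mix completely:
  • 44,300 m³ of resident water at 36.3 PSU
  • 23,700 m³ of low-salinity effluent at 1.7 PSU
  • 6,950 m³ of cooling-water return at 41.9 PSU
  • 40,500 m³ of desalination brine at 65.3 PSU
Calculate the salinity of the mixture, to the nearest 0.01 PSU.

By conservation of dissolved salt,
salt = 44,300×36.3 + 23,700×1.7 + 6,950×41.9 + 40,500×65.3 = 1,608,090 + 40,290 + 291,205 + 2,644,650 = 4,584,235
volume = 44,300 + 23,700 + 6,950 + 40,500 = 115,450 m³
S = 4,584,235 / 115,450 = 39.7075 PSU

39.71 PSU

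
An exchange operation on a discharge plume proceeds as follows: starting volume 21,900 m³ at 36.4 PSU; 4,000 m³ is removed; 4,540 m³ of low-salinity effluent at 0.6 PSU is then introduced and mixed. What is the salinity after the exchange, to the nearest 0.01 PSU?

Remaining after removal: 17,900 m³ at 36.4 PSU (salt = 651,560)
After addition: salt = 651,560 + 4,540×0.6 = 654,284; volume = 22,440 m³
S = 654,284 / 22,440 = 29.157 PSU

29.16 PSU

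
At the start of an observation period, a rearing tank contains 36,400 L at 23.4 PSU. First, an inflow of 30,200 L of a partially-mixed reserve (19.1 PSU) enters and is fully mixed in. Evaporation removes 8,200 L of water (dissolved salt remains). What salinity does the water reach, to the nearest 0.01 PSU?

24.46 PSU

After mixing: salt = 36,400×23.4 + 30,200×19.1 = 1,428,580; volume = 66,600 L
After evaporation: salt unchanged = 1,428,580; volume = 66,600 − 8,200 = 58,400 L
S = 1,428,580 / 58,400 = 24.462 PSU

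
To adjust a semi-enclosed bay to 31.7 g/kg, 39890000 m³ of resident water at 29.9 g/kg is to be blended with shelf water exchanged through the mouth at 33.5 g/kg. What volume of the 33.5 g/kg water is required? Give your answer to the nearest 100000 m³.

39900000 m³

Salt balance: 39,890,000×29.9 + V×33.5 = (39,890,000+V)×31.7
1,192,711,000 + 33.5V = 1,264,513,000 + 31.7V
71,802,000 = 1.8V
V = 39,890,000 m³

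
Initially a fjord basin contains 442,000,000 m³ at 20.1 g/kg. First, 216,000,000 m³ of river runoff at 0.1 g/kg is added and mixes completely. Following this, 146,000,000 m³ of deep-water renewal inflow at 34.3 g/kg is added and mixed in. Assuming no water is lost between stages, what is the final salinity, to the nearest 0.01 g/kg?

By conservation of dissolved salt,
Initial salt = 442,000,000×20.1 = 8,884,200,000
After stage 1: salt = 8,884,200,000 + 216,000,000×0.1 = 8,905,800,000; volume = 658,000,000 m³; S = 13.535 g/kg
After stage 2: salt = 8,905,800,000 + 146,000,000×34.3 = 13,913,600,000; volume = 804,000,000 m³
S = 13,913,600,000 / 804,000,000 = 17.3055 g/kg

17.31 g/kg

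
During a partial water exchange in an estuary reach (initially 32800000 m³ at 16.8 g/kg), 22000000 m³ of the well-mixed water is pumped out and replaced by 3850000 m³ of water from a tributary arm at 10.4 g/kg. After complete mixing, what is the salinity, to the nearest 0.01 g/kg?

Remaining after removal: 10,800,000 m³ at 16.8 g/kg (salt = 181,440,000)
After addition: salt = 181,440,000 + 3,850,000×10.4 = 221,480,000; volume = 14,650,000 m³
S = 221,480,000 / 14,650,000 = 15.1181 g/kg

15.12 g/kg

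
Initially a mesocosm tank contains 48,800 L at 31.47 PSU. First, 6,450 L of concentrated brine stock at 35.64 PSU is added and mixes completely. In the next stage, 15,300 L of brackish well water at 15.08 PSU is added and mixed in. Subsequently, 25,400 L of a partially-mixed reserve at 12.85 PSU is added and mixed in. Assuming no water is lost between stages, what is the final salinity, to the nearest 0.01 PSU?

24.21 PSU

By conservation of dissolved salt,
Initial salt = 48,800×31.47 = 1,535,736
After stage 1: salt = 1,535,736 + 6,450×35.64 = 1,765,614; volume = 55,250 L; S = 31.957 PSU
After stage 2: salt = 1,765,614 + 15,300×15.08 = 1,996,338; volume = 70,550 L; S = 28.297 PSU
After stage 3: salt = 1,996,338 + 25,400×12.85 = 2,322,728; volume = 95,950 L
S = 2,322,728 / 95,950 = 24.2077 PSU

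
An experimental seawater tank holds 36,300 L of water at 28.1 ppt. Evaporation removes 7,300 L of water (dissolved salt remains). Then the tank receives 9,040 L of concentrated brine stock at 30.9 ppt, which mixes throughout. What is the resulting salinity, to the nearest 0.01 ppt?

34.16 ppt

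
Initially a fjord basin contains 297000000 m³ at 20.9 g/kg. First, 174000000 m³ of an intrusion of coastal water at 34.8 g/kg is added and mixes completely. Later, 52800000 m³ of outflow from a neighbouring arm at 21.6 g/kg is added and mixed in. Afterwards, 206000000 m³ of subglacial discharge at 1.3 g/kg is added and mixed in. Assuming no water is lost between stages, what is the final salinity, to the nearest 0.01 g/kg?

18.73 g/kg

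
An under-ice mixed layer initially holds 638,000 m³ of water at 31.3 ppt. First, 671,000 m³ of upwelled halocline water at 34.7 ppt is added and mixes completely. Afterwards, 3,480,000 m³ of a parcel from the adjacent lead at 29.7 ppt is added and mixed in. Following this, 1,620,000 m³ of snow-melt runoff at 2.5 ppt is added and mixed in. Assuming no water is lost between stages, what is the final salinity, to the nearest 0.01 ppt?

23.51 ppt

Total salt / total volume:
Initial salt = 638,000×31.3 = 19,969,400
After stage 1: salt = 19,969,400 + 671,000×34.7 = 43,253,100; volume = 1,309,000 m³; S = 33.043 ppt
After stage 2: salt = 43,253,100 + 3,480,000×29.7 = 146,609,100; volume = 4,789,000 m³; S = 30.614 ppt
After stage 3: salt = 146,609,100 + 1,620,000×2.5 = 150,659,100; volume = 6,409,000 m³
S = 150,659,100 / 6,409,000 = 23.5074 ppt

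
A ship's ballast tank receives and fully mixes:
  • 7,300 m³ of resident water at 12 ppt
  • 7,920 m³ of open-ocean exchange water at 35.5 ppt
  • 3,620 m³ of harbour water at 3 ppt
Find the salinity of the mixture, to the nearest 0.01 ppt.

Mass of salt is conserved:
salt = 7,300×12 + 7,920×35.5 + 3,620×3 = 87,600 + 281,160 + 10,860 = 379,620
volume = 7,300 + 7,920 + 3,620 = 18,840 m³
S = 379,620 / 18,840 = 20.1497 ppt

20.15 ppt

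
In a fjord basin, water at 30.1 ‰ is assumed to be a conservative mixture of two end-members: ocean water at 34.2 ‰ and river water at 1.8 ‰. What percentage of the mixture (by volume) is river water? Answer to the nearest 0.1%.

Let f be the freshwater fraction. Salt balance per unit volume:
f×1.8 + (1−f)×34.2 = 30.1
f = (34.2 − 30.1) / (34.2 − 1.8) = 4.1/32.4 = 0.1265

12.7%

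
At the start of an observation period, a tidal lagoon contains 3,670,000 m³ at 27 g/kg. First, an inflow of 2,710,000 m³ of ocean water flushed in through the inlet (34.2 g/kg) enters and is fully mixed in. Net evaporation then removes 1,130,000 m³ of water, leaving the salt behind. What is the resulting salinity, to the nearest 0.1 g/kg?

After mixing: salt = 3,670,000×27 + 2,710,000×34.2 = 191,772,000; volume = 6,380,000 m³
After evaporation: salt unchanged = 191,772,000; volume = 6,380,000 − 1,130,000 = 5,250,000 m³
S = 191,772,000 / 5,250,000 = 36.528 g/kg

36.5 g/kg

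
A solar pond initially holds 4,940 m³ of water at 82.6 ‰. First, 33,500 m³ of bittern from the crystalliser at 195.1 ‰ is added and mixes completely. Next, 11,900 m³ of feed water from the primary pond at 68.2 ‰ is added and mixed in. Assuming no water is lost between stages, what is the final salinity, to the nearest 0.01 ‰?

Total salt / total volume:
Initial salt = 4,940×82.6 = 408,044
After stage 1: salt = 408,044 + 33,500×195.1 = 6,943,894; volume = 38,440 m³; S = 180.642 ‰
After stage 2: salt = 6,943,894 + 11,900×68.2 = 7,755,474; volume = 50,340 m³
S = 7,755,474 / 50,340 = 154.0619 ‰

154.06 ‰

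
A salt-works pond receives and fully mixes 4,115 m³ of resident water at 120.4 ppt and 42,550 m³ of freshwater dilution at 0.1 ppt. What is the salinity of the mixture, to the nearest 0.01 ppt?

10.71 ppt

Salt balance:
salt = 4,115×120.4 + 42,550×0.1 = 495,446 + 4,255 = 499,701
volume = 4,115 + 42,550 = 46,665 m³
S = 499,701 / 46,665 = 10.7083 ppt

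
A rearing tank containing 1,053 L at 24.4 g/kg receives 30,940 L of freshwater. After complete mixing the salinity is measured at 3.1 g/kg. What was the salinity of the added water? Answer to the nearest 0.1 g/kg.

2.4 g/kg

Salt balance: 1,053×24.4 + 30,940×S = 31,993×3.1
25,693.2 + 30,940·S = 99,178.3
S = (99,178.3 − 25,693.2) / 30,940 = 2.3751 g/kg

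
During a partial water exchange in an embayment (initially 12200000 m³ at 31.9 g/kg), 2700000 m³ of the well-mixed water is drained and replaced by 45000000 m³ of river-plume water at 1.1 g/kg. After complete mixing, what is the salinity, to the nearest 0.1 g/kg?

Remaining after removal: 9,500,000 m³ at 31.9 g/kg (salt = 303,050,000)
After addition: salt = 303,050,000 + 45,000,000×1.1 = 352,550,000; volume = 54,500,000 m³
S = 352,550,000 / 54,500,000 = 6.4688 g/kg

6.5 g/kg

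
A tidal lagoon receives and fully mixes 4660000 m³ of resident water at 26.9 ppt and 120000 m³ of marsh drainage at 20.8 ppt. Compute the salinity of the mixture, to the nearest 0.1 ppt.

26.7 ppt

By conservation of dissolved salt,
salt = 4,660,000×26.9 + 120,000×20.8 = 125,354,000 + 2,496,000 = 127,850,000
volume = 4,660,000 + 120,000 = 4,780,000 m³
S = 127,850,000 / 4,780,000 = 26.747 ppt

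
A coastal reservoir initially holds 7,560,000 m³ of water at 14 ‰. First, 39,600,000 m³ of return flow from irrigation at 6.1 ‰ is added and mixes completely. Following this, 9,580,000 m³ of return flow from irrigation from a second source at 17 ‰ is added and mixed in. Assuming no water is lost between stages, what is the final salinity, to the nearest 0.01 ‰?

Total salt / total volume:
Initial salt = 7,560,000×14 = 105,840,000
After stage 1: salt = 105,840,000 + 39,600,000×6.1 = 347,400,000; volume = 47,160,000 m³; S = 7.366 ‰
After stage 2: salt = 347,400,000 + 9,580,000×17 = 510,260,000; volume = 56,740,000 m³
S = 510,260,000 / 56,740,000 = 8.993 ‰

8.99 ‰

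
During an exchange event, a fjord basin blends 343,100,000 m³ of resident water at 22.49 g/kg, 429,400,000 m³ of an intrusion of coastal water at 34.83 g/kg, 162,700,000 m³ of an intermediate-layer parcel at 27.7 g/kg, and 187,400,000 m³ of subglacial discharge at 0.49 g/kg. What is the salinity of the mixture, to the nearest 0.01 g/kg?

24.29 g/kg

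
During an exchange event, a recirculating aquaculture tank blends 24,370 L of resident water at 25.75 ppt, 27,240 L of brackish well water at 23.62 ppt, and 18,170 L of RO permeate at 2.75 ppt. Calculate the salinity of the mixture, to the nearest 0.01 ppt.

18.93 ppt

Weighted by volume,
salt = 24,370×25.75 + 27,240×23.62 + 18,170×2.75 = 627,527.5 + 643,408.8 + 49,967.5 = 1,320,903.8
volume = 24,370 + 27,240 + 18,170 = 69,780 L
S = 1,320,903.8 / 69,780 = 18.9295 ppt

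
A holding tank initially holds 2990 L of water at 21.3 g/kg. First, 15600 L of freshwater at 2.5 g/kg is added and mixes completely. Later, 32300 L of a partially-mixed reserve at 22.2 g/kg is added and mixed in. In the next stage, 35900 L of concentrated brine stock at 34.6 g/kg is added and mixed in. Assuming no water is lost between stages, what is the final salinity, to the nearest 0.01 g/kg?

Conserving salt mass:
Initial salt = 2,990×21.3 = 63,687
After stage 1: salt = 63,687 + 15,600×2.5 = 102,687; volume = 18,590 L; S = 5.524 g/kg
After stage 2: salt = 102,687 + 32,300×22.2 = 819,747; volume = 50,890 L; S = 16.108 g/kg
After stage 3: salt = 819,747 + 35,900×34.6 = 2,061,887; volume = 86,790 L
S = 2,061,887 / 86,790 = 23.7572 g/kg

23.76 g/kg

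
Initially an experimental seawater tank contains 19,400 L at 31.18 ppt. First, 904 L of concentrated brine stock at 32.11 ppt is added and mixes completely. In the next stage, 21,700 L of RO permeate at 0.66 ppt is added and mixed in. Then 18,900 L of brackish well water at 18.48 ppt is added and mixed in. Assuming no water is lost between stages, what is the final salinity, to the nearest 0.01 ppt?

16.38 ppt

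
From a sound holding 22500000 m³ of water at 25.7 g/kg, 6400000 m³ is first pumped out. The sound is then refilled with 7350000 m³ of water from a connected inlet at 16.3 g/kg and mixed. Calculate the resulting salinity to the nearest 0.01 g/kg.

Remaining after removal: 16,100,000 m³ at 25.7 g/kg (salt = 413,770,000)
After addition: salt = 413,770,000 + 7,350,000×16.3 = 533,575,000; volume = 23,450,000 m³
S = 533,575,000 / 23,450,000 = 22.7537 g/kg

22.75 g/kg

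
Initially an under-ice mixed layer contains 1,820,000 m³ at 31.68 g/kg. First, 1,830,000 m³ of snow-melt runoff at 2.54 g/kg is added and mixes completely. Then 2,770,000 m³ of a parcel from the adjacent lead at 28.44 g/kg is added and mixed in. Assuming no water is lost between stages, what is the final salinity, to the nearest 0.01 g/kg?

21.98 g/kg

By conservation of dissolved salt,
Initial salt = 1,820,000×31.68 = 57,657,600
After stage 1: salt = 57,657,600 + 1,830,000×2.54 = 62,305,800; volume = 3,650,000 m³; S = 17.07 g/kg
After stage 2: salt = 62,305,800 + 2,770,000×28.44 = 141,084,600; volume = 6,420,000 m³
S = 141,084,600 / 6,420,000 = 21.9758 g/kg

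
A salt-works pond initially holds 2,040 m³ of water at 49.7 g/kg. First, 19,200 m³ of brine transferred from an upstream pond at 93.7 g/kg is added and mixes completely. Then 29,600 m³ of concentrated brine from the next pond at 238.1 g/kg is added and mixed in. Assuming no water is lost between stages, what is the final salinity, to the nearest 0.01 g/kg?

176.01 g/kg

Mass of salt is conserved:
Initial salt = 2,040×49.7 = 101,388
After stage 1: salt = 101,388 + 19,200×93.7 = 1,900,428; volume = 21,240 m³; S = 89.474 g/kg
After stage 2: salt = 1,900,428 + 29,600×238.1 = 8,948,188; volume = 50,840 m³
S = 8,948,188 / 50,840 = 176.0068 g/kg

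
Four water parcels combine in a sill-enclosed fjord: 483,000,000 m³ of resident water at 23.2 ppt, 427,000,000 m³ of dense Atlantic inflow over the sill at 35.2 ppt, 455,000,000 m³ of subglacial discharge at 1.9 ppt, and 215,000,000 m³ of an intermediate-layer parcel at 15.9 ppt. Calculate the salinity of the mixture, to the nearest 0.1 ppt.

19.3 ppt

Weighted by volume,
salt = 483,000,000×23.2 + 427,000,000×35.2 + 455,000,000×1.9 + 215,000,000×15.9 = 11,205,600,000 + 15,030,400,000 + 864,500,000 + 3,418,500,000 = 30,519,000,000
volume = 483,000,000 + 427,000,000 + 455,000,000 + 215,000,000 = 1,580,000,000 m³
S = 30,519,000,000 / 1,580,000,000 = 19.316 ppt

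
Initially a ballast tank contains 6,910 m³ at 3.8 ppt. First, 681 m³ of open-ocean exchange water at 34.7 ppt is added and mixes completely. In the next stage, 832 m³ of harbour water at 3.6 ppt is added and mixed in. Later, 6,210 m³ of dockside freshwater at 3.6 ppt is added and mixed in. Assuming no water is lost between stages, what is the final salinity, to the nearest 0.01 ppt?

By conservation of dissolved salt,
Initial salt = 6,910×3.8 = 26,258
After stage 1: salt = 26,258 + 681×34.7 = 49,888.7; volume = 7,591 m³; S = 6.572 ppt
After stage 2: salt = 49,888.7 + 832×3.6 = 52,883.9; volume = 8,423 m³; S = 6.279 ppt
After stage 3: salt = 52,883.9 + 6,210×3.6 = 75,239.9; volume = 14,633 m³
S = 75,239.9 / 14,633 = 5.1418 ppt

5.14 ppt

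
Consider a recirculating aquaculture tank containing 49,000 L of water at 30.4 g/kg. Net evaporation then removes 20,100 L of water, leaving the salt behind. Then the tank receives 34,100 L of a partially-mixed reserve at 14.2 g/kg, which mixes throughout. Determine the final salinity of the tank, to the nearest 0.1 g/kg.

After evaporation: salt = 49,000×30.4 = 1,489,600; volume = 49,000 − 20,100 = 28,900 L
After mixing: salt = 1,489,600 + 34,100×14.2 = 1,973,820; volume = 28,900 + 34,100 = 63,000 L
S = 1,973,820 / 63,000 = 31.3305 g/kg

31.3 g/kg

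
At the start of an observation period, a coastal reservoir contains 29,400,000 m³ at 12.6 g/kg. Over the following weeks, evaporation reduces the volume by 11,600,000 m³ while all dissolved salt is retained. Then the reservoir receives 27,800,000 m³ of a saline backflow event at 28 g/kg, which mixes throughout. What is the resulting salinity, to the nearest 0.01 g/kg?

After evaporation: salt = 29,400,000×12.6 = 370,440,000; volume = 29,400,000 − 11,600,000 = 17,800,000 m³
After mixing: salt = 370,440,000 + 27,800,000×28 = 1,148,840,000; volume = 17,800,000 + 27,800,000 = 45,600,000 m³
S = 1,148,840,000 / 45,600,000 = 25.1939 g/kg

25.19 g/kg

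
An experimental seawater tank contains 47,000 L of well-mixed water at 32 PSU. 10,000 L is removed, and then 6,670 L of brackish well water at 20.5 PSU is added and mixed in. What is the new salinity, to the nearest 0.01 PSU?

30.24 PSU

Remaining after removal: 37,000 L at 32 PSU (salt = 1,184,000)
After addition: salt = 1,184,000 + 6,670×20.5 = 1,320,735; volume = 43,670 L
S = 1,320,735 / 43,670 = 30.2435 PSU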